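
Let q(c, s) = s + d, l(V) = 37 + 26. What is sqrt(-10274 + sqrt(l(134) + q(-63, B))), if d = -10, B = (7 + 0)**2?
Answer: sqrt(-10274 + sqrt(102)) ≈ 101.31*I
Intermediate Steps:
B = 49 (B = 7**2 = 49)
l(V) = 63
q(c, s) = -10 + s (q(c, s) = s - 10 = -10 + s)
sqrt(-10274 + sqrt(l(134) + q(-63, B))) = sqrt(-10274 + sqrt(63 + (-10 + 49))) = sqrt(-10274 + sqrt(63 + 39)) = sqrt(-10274 + sqrt(102))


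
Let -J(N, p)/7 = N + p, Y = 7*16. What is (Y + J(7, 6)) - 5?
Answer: 16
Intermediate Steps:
Y = 112
J(N, p) = -7*N - 7*p (J(N, p) = -7*(N + p) = -7*N - 7*p)
(Y + J(7, 6)) - 5 = (112 + (-7*7 - 7*6)) - 5 = (112 + (-49 - 42)) - 5 = (112 - 91) - 5 = 21 - 5 = 16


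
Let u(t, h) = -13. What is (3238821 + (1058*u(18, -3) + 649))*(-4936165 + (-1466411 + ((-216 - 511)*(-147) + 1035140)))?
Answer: -16969095140972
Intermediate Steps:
(3238821 + (1058*u(18, -3) + 649))*(-4936165 + (-1466411 + ((-216 - 511)*(-147) + 1035140))) = (3238821 + (1058*(-13) + 649))*(-4936165 + (-1466411 + ((-216 - 511)*(-147) + 1035140))) = (3238821 + (-13754 + 649))*(-4936165 + (-1466411 + (-727*(-147) + 1035140))) = (3238821 - 13105)*(-4936165 + (-1466411 + (106869 + 1035140))) = 3225716*(-4936165 + (-1466411 + 1142009)) = 3225716*(-4936165 - 324402) = 3225716*(-5260567) = -16969095140972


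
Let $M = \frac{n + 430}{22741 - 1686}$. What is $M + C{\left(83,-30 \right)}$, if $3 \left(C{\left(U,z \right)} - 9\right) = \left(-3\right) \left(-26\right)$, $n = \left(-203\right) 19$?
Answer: $\frac{733498}{21055} \approx 34.837$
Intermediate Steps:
$n = -3857$
$C{\left(U,z \right)} = 35$ ($C{\left(U,z \right)} = 9 + \frac{\left(-3\right) \left(-26\right)}{3} = 9 + \frac{1}{3} \cdot 78 = 9 + 26 = 35$)
$M = - \frac{3427}{21055}$ ($M = \frac{-3857 + 430}{22741 - 1686} = - \frac{3427}{21055} \approx -0.16276$)
$M + C{\left(83,-30 \right)} = - \frac{3427}{21055} + 35 = \frac{733498}{21055}$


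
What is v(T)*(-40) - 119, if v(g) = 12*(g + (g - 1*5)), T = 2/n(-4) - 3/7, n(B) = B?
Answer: 22207/7 ≈ 3172.4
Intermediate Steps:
T = -13/14 (T = 2/(-4) - 3/7 = 2*(-1/4) - 3*1/7 = -1/2 - 3/7 = -13/14 ≈ -0.92857)
v(g) = -60 + 24*g (v(g) = 12*(g + (g - 5)) = 12*(g + (-5 + g)) = 12*(-5 + 2*g) = -60 + 24*g)
v(T)*(-40) - 119 = (-60 + 24*(-13/14))*(-40) - 119 = (-60 - 156/7)*(-40) - 119 = -576/7*(-40) - 119 = 23040/7 - 119 = 22207/7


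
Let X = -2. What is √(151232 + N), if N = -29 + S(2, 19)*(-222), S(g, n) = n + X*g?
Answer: √147873 ≈ 384.54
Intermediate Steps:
S(g, n) = n - 2*g
N = -3359 (N = -29 + (19 - 2*2)*(-222) = -29 + (19 - 4)*(-222) = -29 + 15*(-222) = -29 - 3330 = -3359)
√(151232 + N) = √(151232 - 3359) = √147873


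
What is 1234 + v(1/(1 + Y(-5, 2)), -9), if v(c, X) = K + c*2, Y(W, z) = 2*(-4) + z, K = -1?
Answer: 6163/5 ≈ 1232.6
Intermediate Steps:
Y(W, z) = -8 + z
v(c, X) = -1 + 2*c (v(c, X) = -1 + c*2 = -1 + 2*c)
1234 + v(1/(1 + Y(-5, 2)), -9) = 1234 + (-1 + 2/(1 + (-8 + 2))) = 1234 + (-1 + 2/(1 - 6)) = 1234 + (-1 + 2/(-5)) = 1234 + (-1 + 2*(-1/5)) = 1234 + (-1 - 2/5) = 1234 - 7/5 = 6163/5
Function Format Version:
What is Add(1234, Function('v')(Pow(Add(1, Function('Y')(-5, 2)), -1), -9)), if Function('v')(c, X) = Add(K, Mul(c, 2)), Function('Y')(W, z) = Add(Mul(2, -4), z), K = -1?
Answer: Rational(6163, 5) ≈ 1232.6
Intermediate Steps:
Function('Y')(W, z) = Add(-8, z)
Function('v')(c, X) = Add(-1, Mul(2, c)) (Function('v')(c, X) = Add(-1, Mul(c, 2)) = Add(-1, Mul(2, c)))
Add(1234, Function('v')(Pow(Add(1, Function('Y')(-5, 2)), -1), -9)) = Add(1234, Add(-1, Mul(2, Pow(Add(1, Add(-8, 2)), -1)))) = Add(1234, Add(-1, Mul(2, Pow(Add(1, -6), -1)))) = Add(1234, Add(-1, Mul(2, Pow(-5, -1)))) = Add(1234, Add(-1, Mul(2, Rational(-1, 5)))) = Add(1234, Add(-1, Rational(-2, 5))) = Add(1234, Rational(-7, 5)) = Rational(6163, 5)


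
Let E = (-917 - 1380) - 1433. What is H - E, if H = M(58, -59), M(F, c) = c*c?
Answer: 7211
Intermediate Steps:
E = -3730 (E = -2297 - 1433 = -3730)
M(F, c) = c²
H = 3481 (H = (-59)² = 3481)
H - E = 3481 - 1*(-3730) = 3481 + 3730 = 7211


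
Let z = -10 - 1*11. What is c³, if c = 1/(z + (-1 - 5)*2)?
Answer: -1/35937 ≈ -2.7826e-5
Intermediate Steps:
z = -21 (z = -10 - 11 = -21)
c = -1/33 (c = 1/(-21 + (-1 - 5)*2) = 1/(-21 - 6*2) = 1/(-21 - 12) = 1/(-33) = -1/33 ≈ -0.030303)
c³ = (-1/33)³ = -1/35937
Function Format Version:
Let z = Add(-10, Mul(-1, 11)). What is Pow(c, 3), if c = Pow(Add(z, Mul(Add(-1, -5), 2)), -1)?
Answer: Rational(-1, 35937) ≈ -2.7826e-5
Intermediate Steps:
z = -21 (z = Add(-10, -11) = -21)
c = Rational(-1, 33) (c = Pow(Add(-21, Mul(Add(-1, -5), 2)), -1) = Pow(Add(-21, Mul(-6, 2)), -1) = Pow(Add(-21, -12), -1) = Pow(-33, -1) = Rational(-1, 33) ≈ -0.030303)
Pow(c, 3) = Pow(Rational(-1, 33), 3) = Rational(-1, 35937)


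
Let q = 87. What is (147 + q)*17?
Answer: 3978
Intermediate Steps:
(147 + q)*17 = (147 + 87)*17 = 234*17 = 3978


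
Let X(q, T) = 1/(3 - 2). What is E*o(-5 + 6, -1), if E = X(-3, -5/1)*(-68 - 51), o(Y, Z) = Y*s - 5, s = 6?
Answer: -119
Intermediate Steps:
X(q, T) = 1 (X(q, T) = 1/1 = 1)
o(Y, Z) = -5 + 6*Y (o(Y, Z) = Y*6 - 5 = 6*Y - 5 = -5 + 6*Y)
E = -119 (E = 1*(-68 - 51) = 1*(-119) = -119)
E*o(-5 + 6, -1) = -119*(-5 + 6*(-5 + 6)) = -119*(-5 + 6*1) = -119*(-5 + 6) = -119*1 = -119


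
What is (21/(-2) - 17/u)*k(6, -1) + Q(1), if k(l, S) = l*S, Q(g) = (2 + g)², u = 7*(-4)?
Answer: 957/14 ≈ 68.357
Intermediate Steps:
u = -28
k(l, S) = S*l
(21/(-2) - 17/u)*k(6, -1) + Q(1) = (21/(-2) - 17/(-28))*(-1*6) + (2 + 1)² = (21*(-½) - 17*(-1/28))*(-6) + 3² = (-21/2 + 17/28)*(-6) + 9 = -277/28*(-6) + 9 = 831/14 + 9 = 957/14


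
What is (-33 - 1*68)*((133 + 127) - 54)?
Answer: -20806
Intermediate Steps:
(-33 - 1*68)*((133 + 127) - 54) = (-33 - 68)*(260 - 54) = -101*206 = -20806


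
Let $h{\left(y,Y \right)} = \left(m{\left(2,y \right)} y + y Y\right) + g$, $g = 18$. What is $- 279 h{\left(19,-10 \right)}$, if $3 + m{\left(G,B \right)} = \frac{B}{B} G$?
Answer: $53289$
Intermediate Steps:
$m{\left(G,B \right)} = -3 + G$ ($m{\left(G,B \right)} = -3 + \frac{B}{B} G = -3 + 1 G = -3 + G$)
$h{\left(y,Y \right)} = 18 - y + Y y$ ($h{\left(y,Y \right)} = \left(\left(-3 + 2\right) y + y Y\right) + 18 = \left(- y + Y y\right) + 18 = 18 - y + Y y$)
$- 279 h{\left(19,-10 \right)} = - 279 \left(18 - 19 - 190\right) = \left(-279\right) \left(-191\right) = 53289$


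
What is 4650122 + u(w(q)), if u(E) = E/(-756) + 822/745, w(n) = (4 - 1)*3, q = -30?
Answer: 291004703063/62580 ≈ 4.6501e+6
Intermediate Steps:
w(n) = 9 (w(n) = 3*3 = 9)
u(E) = 822/745 - E/756 (u(E) = E*(-1/756) + 822*(1/745) = -E/756 + 822/745 = 822/745 - E/756)
4650122 + u(w(q)) = 4650122 + (822/745 - 1/756*9) = 4650122 + (822/745 - 1/84) = 4650122 + 68303/62580 = 291004703063/62580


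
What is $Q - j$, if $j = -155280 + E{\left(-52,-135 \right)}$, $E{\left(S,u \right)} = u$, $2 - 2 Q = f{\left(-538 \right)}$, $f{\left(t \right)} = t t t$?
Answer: $78015852$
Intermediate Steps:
$f{\left(t \right)} = t^{3}$ ($f{\left(t \right)} = t^{2} t = t^{3}$)
$Q = 77860437$ ($Q = 1 - \frac{\left(-538\right)^{3}}{2} = 1 - -77860436 = 1 + 77860436 = 77860437$)
$j = -155415$ ($j = -155280 - 135 = -155415$)
$Q - j = 77860437 - -155415 = 77860437 + 155415 = 78015852$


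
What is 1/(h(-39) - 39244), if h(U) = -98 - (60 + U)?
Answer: -1/39363 ≈ -2.5405e-5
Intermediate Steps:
h(U) = -158 - U (h(U) = -98 + (-60 - U) = -158 - U)
1/(h(-39) - 39244) = 1/((-158 - 1*(-39)) - 39244) = 1/((-158 + 39) - 39244) = 1/(-119 - 39244) = 1/(-39363) = -1/39363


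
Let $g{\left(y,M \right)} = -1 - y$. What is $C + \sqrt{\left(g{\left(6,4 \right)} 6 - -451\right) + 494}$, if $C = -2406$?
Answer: $-2406 + \sqrt{903} \approx -2375.9$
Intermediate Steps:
$C + \sqrt{\left(g{\left(6,4 \right)} 6 - -451\right) + 494} = -2406 + \sqrt{\left(\left(-1 - 6\right) 6 - -451\right) + 494} = -2406 + \sqrt{\left(\left(-1 - 6\right) 6 + 451\right) + 494} = -2406 + \sqrt{\left(\left(-7\right) 6 + 451\right) + 494} = -2406 + \sqrt{\left(-42 + 451\right) + 494} = -2406 + \sqrt{409 + 494} = -2406 + \sqrt{903}$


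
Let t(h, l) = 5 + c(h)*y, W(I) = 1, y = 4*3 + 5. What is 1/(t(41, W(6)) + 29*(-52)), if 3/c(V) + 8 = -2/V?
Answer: -110/166027 ≈ -0.00066254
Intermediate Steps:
y = 17 (y = 12 + 5 = 17)
c(V) = 3/(-8 - 2/V)
t(h, l) = 5 - 51*h/(2 + 8*h) (t(h, l) = 5 - 3*h/(2 + 8*h)*17 = 5 - 51*h/(2 + 8*h))
1/(t(41, W(6)) + 29*(-52)) = 1/((10 - 11*41)/(2*(1 + 4*41)) + 29*(-52)) = 1/((10 - 451)/(2*(1 + 164)) - 1508) = 1/((½)*(-441)/165 - 1508) = 1/((½)*(1/165)*(-441) - 1508) = 1/(-147/110 - 1508) = 1/(-166027/110) = -110/166027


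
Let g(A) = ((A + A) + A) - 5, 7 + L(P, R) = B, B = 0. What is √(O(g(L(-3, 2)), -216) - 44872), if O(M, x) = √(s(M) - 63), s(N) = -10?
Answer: √(-44872 + I*√73) ≈ 0.02 + 211.83*I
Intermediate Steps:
L(P, R) = -7 (L(P, R) = -7 + 0 = -7)
g(A) = -5 + 3*A (g(A) = (2*A + A) - 5 = 3*A - 5 = -5 + 3*A)
O(M, x) = I*√73 (O(M, x) = √(-10 - 63) = √(-73) = I*√73)
√(O(g(L(-3, 2)), -216) - 44872) = √(I*√73 - 44872) = √(-44872 + I*√73)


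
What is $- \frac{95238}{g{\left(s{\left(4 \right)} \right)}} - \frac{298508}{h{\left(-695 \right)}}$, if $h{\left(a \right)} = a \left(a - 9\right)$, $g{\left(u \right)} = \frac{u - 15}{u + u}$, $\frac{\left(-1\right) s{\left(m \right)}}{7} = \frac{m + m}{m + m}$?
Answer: $- \frac{7413400547}{122320} \approx -60607.0$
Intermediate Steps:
$s{\left(m \right)} = -7$ ($s{\left(m \right)} = - 7 \frac{m + m}{m + m} = - 7 \frac{2 m}{2 m} = - 7 \cdot 2 m \frac{1}{2 m} = \left(-7\right) 1 = -7$)
$g{\left(u \right)} = \frac{-15 + u}{2 u}$
$h{\left(a \right)} = a \left(-9 + a\right)$
$- \frac{95238}{g{\left(s{\left(4 \right)} \right)}} - \frac{298508}{h{\left(-695 \right)}} = - \frac{95238}{\frac{1}{2} \frac{1}{-7} \left(-15 - 7\right)} - \frac{298508}{\left(-695\right) \left(-9 - 695\right)} = - \frac{95238}{\frac{1}{2} \left(- \frac{1}{7}\right) \left(-22\right)} - \frac{298508}{\left(-695\right) \left(-704\right)} = - \frac{95238}{\frac{11}{7}} - \frac{298508}{489280} = \left(-95238\right) \frac{7}{11} - \frac{74627}{122320} = -60606 - \frac{74627}{122320} = - \frac{7413400547}{122320}$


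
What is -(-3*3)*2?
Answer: 18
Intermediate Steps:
-(-3*3)*2 = -(-9)*2 = -1*(-18) = 18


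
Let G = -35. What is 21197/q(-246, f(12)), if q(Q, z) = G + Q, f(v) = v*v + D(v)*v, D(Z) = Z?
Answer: -21197/281 ≈ -75.434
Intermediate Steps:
f(v) = 2*v² (f(v) = v*v + v*v = v² + v² = 2*v²)
q(Q, z) = -35 + Q
21197/q(-246, f(12)) = 21197/(-35 - 246) = 21197/(-281) = 21197*(-1/281) = -21197/281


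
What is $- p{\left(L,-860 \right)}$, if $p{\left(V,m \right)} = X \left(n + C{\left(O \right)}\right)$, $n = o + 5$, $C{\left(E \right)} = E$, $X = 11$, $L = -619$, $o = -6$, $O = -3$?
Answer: $44$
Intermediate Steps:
$n = -1$ ($n = -6 + 5 = -1$)
$p{\left(V,m \right)} = -44$ ($p{\left(V,m \right)} = 11 \left(-1 - 3\right) = 11 \left(-4\right) = -44$)
$- p{\left(L,-860 \right)} = \left(-1\right) \left(-44\right) = 44$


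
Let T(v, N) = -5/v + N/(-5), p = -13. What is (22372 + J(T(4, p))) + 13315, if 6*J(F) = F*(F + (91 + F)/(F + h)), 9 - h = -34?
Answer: 25324043201/709600 ≈ 35688.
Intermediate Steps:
h = 43 (h = 9 - 1*(-34) = 9 + 34 = 43)
T(v, N) = -5/v - N/5 (T(v, N) = -5/v + N*(-⅕) = -5/v - N/5)
J(F) = F*(F + (91 + F)/(43 + F))/6 (J(F) = (F*(F + (91 + F)/(F + 43)))/6 = (F*(F + (91 + F)/(43 + F)))/6 = F*(F + (91 + F)/(43 + F))/6)
(22372 + J(T(4, p))) + 13315 = (22372 + (-5/4 - ⅕*(-13))*(91 + (-5/4 - ⅕*(-13))² + 44*(-5/4 - ⅕*(-13)))/(6*(43 + (-5/4 - ⅕*(-13))))) + 13315 = (22372 + (-5*¼ + 13/5)*(91 + (-5*¼ + 13/5)² + 44*(-5*¼ + 13/5))/(6*(43 + (-5*¼ + 13/5)))) + 13315 = (22372 + (-5/4 + 13/5)*(91 + (-5/4 + 13/5)² + 44*(-5/4 + 13/5))/(6*(43 + (-5/4 + 13/5)))) + 13315 = (22372 + (⅙)*(27/20)*(91 + (27/20)² + 44*(27/20))/(43 + 27/20)) + 13315 = (22372 + (⅙)*(27/20)*(91 + 729/400 + 297/5)/(887/20)) + 13315 = (22372 + (⅙)*(27/20)*(20/887)*(60889/400)) + 13315 = (22372 + 548001/709600) + 13315 = 15875719201/709600 + 13315 = 25324043201/709600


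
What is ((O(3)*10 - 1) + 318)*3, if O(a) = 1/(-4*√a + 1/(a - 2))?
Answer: 44667/47 - 120*√3/47 ≈ 945.94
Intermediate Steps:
O(a) = 1/(1/(-2 + a) - 4*√a) (O(a) = 1/(-4*√a + 1/(-2 + a)) = 1/(1/(-2 + a) - 4*√a))
((O(3)*10 - 1) + 318)*3 = ((((-2 + 3)/(1 - 12*√3 + 8*√3))*10 - 1) + 318)*3 = (((1/(1 - 12*√3 + 8*√3))*10 - 1) + 318)*3 = (((1/(1 - 4*√3))*10 - 1) + 318)*3 = ((10/(1 - 4*√3) - 1) + 318)*3 = ((-1 + 10/(1 - 4*√3)) + 318)*3 = (317 + 10/(1 - 4*√3))*3 = 951 + 30/(1 - 4*√3)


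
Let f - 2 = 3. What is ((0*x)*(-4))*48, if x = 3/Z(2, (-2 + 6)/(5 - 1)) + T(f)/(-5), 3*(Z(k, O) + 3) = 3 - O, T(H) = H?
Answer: 0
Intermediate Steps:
f = 5 (f = 2 + 3 = 5)
Z(k, O) = -2 - O/3 (Z(k, O) = -3 + (3 - O)/3 = -3 + (1 - O/3) = -2 - O/3)
x = -16/7 (x = 3/(-2 - (-2 + 6)/(3*(5 - 1))) + 5/(-5) = 3/(-2 - 4/(3*4)) + 5*(-1/5) = 3/(-2 - 4/(3*4)) - 1 = 3/(-2 - 1/3*1) - 1 = 3/(-2 - 1/3) - 1 = 3/(-7/3) - 1 = 3*(-3/7) - 1 = -9/7 - 1 = -16/7 ≈ -2.2857)
((0*x)*(-4))*48 = ((0*(-16/7))*(-4))*48 = (0*(-4))*48 = 0*48 = 0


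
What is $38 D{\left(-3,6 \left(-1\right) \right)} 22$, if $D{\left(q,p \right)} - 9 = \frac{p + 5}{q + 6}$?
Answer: $\frac{21736}{3} \approx 7245.3$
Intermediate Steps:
$D{\left(q,p \right)} = 9 + \frac{5 + p}{6 + q}$ ($D{\left(q,p \right)} = 9 + \frac{p + 5}{q + 6} = 9 + \frac{5 + p}{6 + q}$)
$38 D{\left(-3,6 \left(-1\right) \right)} 22 = 38 \frac{59 + 6 \left(-1\right) + 9 \left(-3\right)}{6 - 3} \cdot 22 = 38 \frac{59 - 6 - 27}{3} \cdot 22 = 38 \cdot \frac{1}{3} \cdot 26 \cdot 22 = 38 \cdot \frac{26}{3} \cdot 22 = \frac{988}{3} \cdot 22 = \frac{21736}{3}$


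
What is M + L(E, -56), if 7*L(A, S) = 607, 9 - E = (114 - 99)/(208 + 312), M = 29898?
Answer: 209893/7 ≈ 29985.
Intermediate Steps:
E = 933/104 (E = 9 - (114 - 99)/(208 + 312) = 9 - 15/520 = 9 - 1*3/104 = 9 - 3/104 = 933/104 ≈ 8.9712)
L(A, S) = 607/7 (L(A, S) = (1/7)*607 = 607/7)
M + L(E, -56) = 29898 + 607/7 = 209893/7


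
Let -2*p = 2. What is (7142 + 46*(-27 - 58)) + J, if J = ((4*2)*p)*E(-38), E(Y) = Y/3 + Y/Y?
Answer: 9976/3 ≈ 3325.3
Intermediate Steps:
p = -1 (p = -1/2*2 = -1)
E(Y) = 1 + Y/3 (E(Y) = Y*(1/3) + 1 = Y/3 + 1 = 1 + Y/3)
J = 280/3 (J = ((4*2)*(-1))*(1 + (1/3)*(-38)) = (8*(-1))*(1 - 38/3) = -8*(-35/3) = 280/3 ≈ 93.333)
(7142 + 46*(-27 - 58)) + J = (7142 + 46*(-27 - 58)) + 280/3 = (7142 + 46*(-85)) + 280/3 = (7142 - 3910) + 280/3 = 3232 + 280/3 = 9976/3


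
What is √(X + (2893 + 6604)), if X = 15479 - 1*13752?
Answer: 2*√2806 ≈ 105.94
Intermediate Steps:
X = 1727 (X = 15479 - 13752 = 1727)
√(X + (2893 + 6604)) = √(1727 + (2893 + 6604)) = √(1727 + 9497) = √11224 = 2*√2806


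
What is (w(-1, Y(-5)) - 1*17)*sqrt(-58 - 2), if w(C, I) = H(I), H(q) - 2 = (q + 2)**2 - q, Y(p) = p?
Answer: -2*I*sqrt(15) ≈ -7.746*I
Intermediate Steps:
H(q) = 2 + (2 + q)**2 - q (H(q) = 2 + ((q + 2)**2 - q) = 2 + ((2 + q)**2 - q) = 2 + (2 + q)**2 - q)
w(C, I) = 2 + (2 + I)**2 - I
(w(-1, Y(-5)) - 1*17)*sqrt(-58 - 2) = ((2 + (2 - 5)**2 - 1*(-5)) - 1*17)*sqrt(-58 - 2) = ((2 + (-3)**2 + 5) - 17)*sqrt(-60) = ((2 + 9 + 5) - 17)*(2*I*sqrt(15)) = (16 - 17)*(2*I*sqrt(15)) = -2*I*sqrt(15)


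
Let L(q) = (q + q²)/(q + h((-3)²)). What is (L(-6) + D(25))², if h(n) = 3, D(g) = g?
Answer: 225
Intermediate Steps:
L(q) = (q + q²)/(3 + q) (L(q) = (q + q²)/(q + 3) = (q + q²)/(3 + q))
(L(-6) + D(25))² = (-6*(1 - 6)/(3 - 6) + 25)² = (-6*(-5)/(-3) + 25)² = (-6*(-⅓)*(-5) + 25)² = (-10 + 25)² = 15² = 225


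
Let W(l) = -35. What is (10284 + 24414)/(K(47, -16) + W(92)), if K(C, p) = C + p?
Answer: -17349/2 ≈ -8674.5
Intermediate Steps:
(10284 + 24414)/(K(47, -16) + W(92)) = (10284 + 24414)/((47 - 16) - 35) = 34698/(31 - 35) = 34698/(-4) = 34698*(-1/4) = -17349/2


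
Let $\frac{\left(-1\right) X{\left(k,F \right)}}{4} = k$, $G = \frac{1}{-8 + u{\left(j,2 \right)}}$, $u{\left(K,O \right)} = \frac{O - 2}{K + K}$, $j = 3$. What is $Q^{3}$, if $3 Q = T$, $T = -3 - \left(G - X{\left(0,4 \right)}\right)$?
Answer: $- \frac{12167}{13824} \approx -0.88014$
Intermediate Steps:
$u{\left(K,O \right)} = \frac{-2 + O}{2 K}$
$G = - \frac{1}{8}$ ($G = \frac{1}{-8 + \frac{-2 + 2}{2 \cdot 3}} = \frac{1}{-8 + \frac{1}{2} \cdot \frac{1}{3} \cdot 0} = \frac{1}{-8 + 0} = \frac{1}{-8} = - \frac{1}{8} \approx -0.125$)
$X{\left(k,F \right)} = - 4 k$
$T = - \frac{23}{8}$ ($T = -3 - - \frac{1}{8} = -3 + \left(0 + \frac{1}{8}\right) = -3 + \frac{1}{8} = - \frac{23}{8} \approx -2.875$)
$Q = - \frac{23}{24}$ ($Q = \frac{1}{3} \left(- \frac{23}{8}\right) = - \frac{23}{24} \approx -0.95833$)
$Q^{3} = \left(- \frac{23}{24}\right)^{3} = - \frac{12167}{13824}$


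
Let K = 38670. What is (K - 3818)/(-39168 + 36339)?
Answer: -34852/2829 ≈ -12.320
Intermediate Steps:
(K - 3818)/(-39168 + 36339) = (38670 - 3818)/(-39168 + 36339) = 34852/(-2829) = 34852*(-1/2829) = -34852/2829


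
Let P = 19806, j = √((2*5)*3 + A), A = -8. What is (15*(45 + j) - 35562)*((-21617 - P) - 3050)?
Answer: 1551529551 - 667095*√22 ≈ 1.5484e+9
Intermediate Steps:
j = √22 (j = √((2*5)*3 - 8) = √(10*3 - 8) = √(30 - 8) = √22 ≈ 4.6904)
(15*(45 + j) - 35562)*((-21617 - P) - 3050) = (15*(45 + √22) - 35562)*((-21617 - 1*19806) - 3050) = ((675 + 15*√22) - 35562)*((-21617 - 19806) - 3050) = (-34887 + 15*√22)*(-41423 - 3050) = (-34887 + 15*√22)*(-44473) = 1551529551 - 667095*√22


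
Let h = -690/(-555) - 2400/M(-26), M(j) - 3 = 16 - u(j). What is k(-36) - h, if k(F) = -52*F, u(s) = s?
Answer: 213574/111 ≈ 1924.1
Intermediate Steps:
M(j) = 19 - j (M(j) = 3 + (16 - j) = 19 - j)
h = -5782/111 (h = -690/(-555) - 2400/(19 - 1*(-26)) = -690*(-1/555) - 2400/(19 + 26) = 46/37 - 2400/45 = 46/37 - 2400*1/45 = 46/37 - 160/3 = -5782/111 ≈ -52.090)
k(-36) - h = -52*(-36) - 1*(-5782/111) = 1872 + 5782/111 = 213574/111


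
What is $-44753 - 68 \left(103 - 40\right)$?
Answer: $-49037$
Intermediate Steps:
$-44753 - 68 \left(103 - 40\right) = -44753 - 68 \cdot 63 = -44753 - 4284 = -49037$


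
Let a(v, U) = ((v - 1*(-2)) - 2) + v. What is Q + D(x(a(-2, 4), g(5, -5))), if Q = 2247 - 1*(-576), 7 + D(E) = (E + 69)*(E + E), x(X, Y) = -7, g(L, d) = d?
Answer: 1948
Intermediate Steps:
a(v, U) = 2*v (a(v, U) = ((v + 2) - 2) + v = ((2 + v) - 2) + v = v + v = 2*v)
D(E) = -7 + 2*E*(69 + E) (D(E) = -7 + (E + 69)*(E + E) = -7 + (69 + E)*(2*E) = -7 + 2*E*(69 + E))
Q = 2823 (Q = 2247 + 576 = 2823)
Q + D(x(a(-2, 4), g(5, -5))) = 2823 + (-7 + 2*(-7)² + 138*(-7)) = 2823 + (-7 + 2*49 - 966) = 2823 + (-7 + 98 - 966) = 2823 - 875 = 1948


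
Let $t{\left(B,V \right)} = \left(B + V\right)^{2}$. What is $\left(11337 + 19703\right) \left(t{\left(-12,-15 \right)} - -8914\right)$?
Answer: $299318720$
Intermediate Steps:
$\left(11337 + 19703\right) \left(t{\left(-12,-15 \right)} - -8914\right) = \left(11337 + 19703\right) \left(\left(-12 - 15\right)^{2} - -8914\right) = 31040 \left(\left(-27\right)^{2} + 8914\right) = 31040 \left(729 + 8914\right) = 31040 \cdot 9643 = 299318720$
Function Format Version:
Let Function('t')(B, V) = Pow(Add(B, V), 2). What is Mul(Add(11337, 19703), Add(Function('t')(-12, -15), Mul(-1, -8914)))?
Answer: 299318720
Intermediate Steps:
Mul(Add(11337, 19703), Add(Function('t')(-12, -15), Mul(-1, -8914))) = Mul(Add(11337, 19703), Add(Pow(Add(-12, -15), 2), Mul(-1, -8914))) = Mul(31040, Add(Pow(-27, 2), 8914)) = Mul(31040, Add(729, 8914)) = Mul(31040, 9643) = 299318720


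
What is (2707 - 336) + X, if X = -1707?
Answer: 664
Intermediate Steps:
(2707 - 336) + X = (2707 - 336) - 1707 = 2371 - 1707 = 664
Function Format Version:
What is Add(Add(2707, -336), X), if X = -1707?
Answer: 664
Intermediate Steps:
Add(Add(2707, -336), X) = Add(Add(2707, -336), -1707) = Add(2371, -1707) = 664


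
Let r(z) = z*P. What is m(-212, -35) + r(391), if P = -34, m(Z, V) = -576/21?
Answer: -93250/7 ≈ -13321.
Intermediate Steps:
m(Z, V) = -192/7 (m(Z, V) = -576*1/21 = -192/7)
r(z) = -34*z (r(z) = z*(-34) = -34*z)
m(-212, -35) + r(391) = -192/7 - 34*391 = -192/7 - 13294 = -93250/7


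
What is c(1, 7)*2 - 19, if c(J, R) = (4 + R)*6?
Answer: 113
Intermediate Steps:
c(J, R) = 24 + 6*R
c(1, 7)*2 - 19 = (24 + 6*7)*2 - 19 = (24 + 42)*2 - 19 = 66*2 - 19 = 132 - 19 = 113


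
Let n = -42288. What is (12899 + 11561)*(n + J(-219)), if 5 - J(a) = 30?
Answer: -1034975980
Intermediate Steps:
J(a) = -25 (J(a) = 5 - 1*30 = 5 - 30 = -25)
(12899 + 11561)*(n + J(-219)) = (12899 + 11561)*(-42288 - 25) = 24460*(-42313) = -1034975980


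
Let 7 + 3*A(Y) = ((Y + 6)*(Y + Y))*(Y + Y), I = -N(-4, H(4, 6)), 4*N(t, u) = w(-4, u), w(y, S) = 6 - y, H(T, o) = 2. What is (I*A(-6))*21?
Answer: 245/2 ≈ 122.50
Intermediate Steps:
N(t, u) = 5/2 (N(t, u) = (6 - 1*(-4))/4 = (6 + 4)/4 = (¼)*10 = 5/2)
I = -5/2 (I = -1*5/2 = -5/2 ≈ -2.5000)
A(Y) = -7/3 + 4*Y²*(6 + Y)/3 (A(Y) = -7/3 + (((Y + 6)*(Y + Y))*(Y + Y))/3 = -7/3 + (((6 + Y)*(2*Y))*(2*Y))/3 = -7/3 + ((2*Y*(6 + Y))*(2*Y))/3 = -7/3 + (4*Y²*(6 + Y))/3 = -7/3 + 4*Y²*(6 + Y)/3)
(I*A(-6))*21 = -5*(-7/3 + 8*(-6)² + (4/3)*(-6)³)/2*21 = -5*(-7/3 + 8*36 + (4/3)*(-216))/2*21 = -5*(-7/3 + 288 - 288)/2*21 = -5/2*(-7/3)*21 = (35/6)*21 = 245/2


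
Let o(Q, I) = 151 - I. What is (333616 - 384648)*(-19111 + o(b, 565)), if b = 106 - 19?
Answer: 996399800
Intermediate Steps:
b = 87
(333616 - 384648)*(-19111 + o(b, 565)) = (333616 - 384648)*(-19111 + (151 - 1*565)) = -51032*(-19111 + (151 - 565)) = -51032*(-19111 - 414) = -51032*(-19525) = 996399800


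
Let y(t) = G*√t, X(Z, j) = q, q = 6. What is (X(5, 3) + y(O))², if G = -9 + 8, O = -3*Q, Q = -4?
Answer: 48 - 24*√3 ≈ 6.4308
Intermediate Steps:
X(Z, j) = 6
O = 12 (O = -3*(-4) = 12)
G = -1
y(t) = -√t
(X(5, 3) + y(O))² = (6 - √12)² = (6 - 2*√3)²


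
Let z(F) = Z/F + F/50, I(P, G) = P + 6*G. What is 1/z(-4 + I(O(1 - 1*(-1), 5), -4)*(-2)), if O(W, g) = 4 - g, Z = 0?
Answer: 25/23 ≈ 1.0870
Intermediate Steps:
z(F) = F/50 (z(F) = 0/F + F/50 = 0 + F*(1/50) = 0 + F/50 = F/50)
1/z(-4 + I(O(1 - 1*(-1), 5), -4)*(-2)) = 1/((-4 + ((4 - 1*5) + 6*(-4))*(-2))/50) = 1/((-4 + ((4 - 5) - 24)*(-2))/50) = 1/((-4 + (-1 - 24)*(-2))/50) = 1/((-4 - 25*(-2))/50) = 1/((-4 + 50)/50) = 1/((1/50)*46) = 1/(23/25) = 25/23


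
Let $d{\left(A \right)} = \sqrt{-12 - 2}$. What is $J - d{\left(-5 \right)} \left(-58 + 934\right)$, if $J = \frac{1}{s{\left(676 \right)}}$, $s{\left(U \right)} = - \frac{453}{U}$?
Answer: $- \frac{676}{453} - 876 i \sqrt{14} \approx -1.4923 - 3277.7 i$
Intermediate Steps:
$d{\left(A \right)} = i \sqrt{14}$ ($d{\left(A \right)} = \sqrt{-14} = i \sqrt{14}$)
$J = - \frac{676}{453}$ ($J = \frac{1}{\left(-453\right) \frac{1}{676}} = \frac{1}{- \frac{453}{676}} = - \frac{676}{453} \approx -1.4923$)
$J - d{\left(-5 \right)} \left(-58 + 934\right) = - \frac{676}{453} - i \sqrt{14} \left(-58 + 934\right) = - \frac{676}{453} - i \sqrt{14} \cdot 876 = - \frac{676}{453} - 876 i \sqrt{14}$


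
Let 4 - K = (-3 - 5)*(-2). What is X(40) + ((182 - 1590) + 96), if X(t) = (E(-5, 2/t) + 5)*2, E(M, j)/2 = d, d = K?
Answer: -1350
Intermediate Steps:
K = -12 (K = 4 - (-3 - 5)*(-2) = 4 - (-8)*(-2) = 4 - 1*16 = 4 - 16 = -12)
d = -12
E(M, j) = -24 (E(M, j) = 2*(-12) = -24)
X(t) = -38 (X(t) = (-24 + 5)*2 = -19*2 = -38)
X(40) + ((182 - 1590) + 96) = -38 + ((182 - 1590) + 96) = -38 + (-1408 + 96) = -38 - 1312 = -1350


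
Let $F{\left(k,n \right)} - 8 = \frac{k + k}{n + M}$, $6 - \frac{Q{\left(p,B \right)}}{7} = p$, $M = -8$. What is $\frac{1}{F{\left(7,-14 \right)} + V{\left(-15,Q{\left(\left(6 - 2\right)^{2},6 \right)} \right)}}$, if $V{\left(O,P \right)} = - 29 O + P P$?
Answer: $\frac{11}{58766} \approx 0.00018718$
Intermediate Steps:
$Q{\left(p,B \right)} = 42 - 7 p$
$V{\left(O,P \right)} = P^{2} - 29 O$ ($V{\left(O,P \right)} = - 29 O + P^{2} = P^{2} - 29 O$)
$F{\left(k,n \right)} = 8 + \frac{2 k}{-8 + n}$ ($F{\left(k,n \right)} = 8 + \frac{k + k}{n - 8} = 8 + \frac{2 k}{-8 + n}$)
$\frac{1}{F{\left(7,-14 \right)} + V{\left(-15,Q{\left(\left(6 - 2\right)^{2},6 \right)} \right)}} = \frac{1}{\frac{2 \left(-32 + 7 + 4 \left(-14\right)\right)}{-8 - 14} - \left(-435 - \left(42 - 7 \left(6 - 2\right)^{2}\right)^{2}\right)} = \frac{1}{\frac{2 \left(-32 + 7 - 56\right)}{-22} + \left(\left(42 - 7 \cdot 4^{2}\right)^{2} + 435\right)} = \frac{1}{2 \left(- \frac{1}{22}\right) \left(-81\right) + \left(\left(42 - 112\right)^{2} + 435\right)} = \frac{1}{\frac{81}{11} + \left(\left(42 - 112\right)^{2} + 435\right)} = \frac{1}{\frac{81}{11} + \left(\left(-70\right)^{2} + 435\right)} = \frac{1}{\frac{81}{11} + \left(4900 + 435\right)} = \frac{1}{\frac{81}{11} + 5335} = \frac{1}{\frac{58766}{11}} = \frac{11}{58766}$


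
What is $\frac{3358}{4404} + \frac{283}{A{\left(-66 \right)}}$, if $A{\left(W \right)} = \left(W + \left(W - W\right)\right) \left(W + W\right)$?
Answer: $\frac{2541769}{3197304} \approx 0.79497$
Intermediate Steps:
$A{\left(W \right)} = 2 W^{2}$ ($A{\left(W \right)} = \left(W + 0\right) 2 W = W 2 W = 2 W^{2}$)
$\frac{3358}{4404} + \frac{283}{A{\left(-66 \right)}} = \frac{3358}{4404} + \frac{283}{2 \left(-66\right)^{2}} = 3358 \cdot \frac{1}{4404} + \frac{283}{2 \cdot 4356} = \frac{1679}{2202} + \frac{283}{8712} = \frac{2541769}{3197304}$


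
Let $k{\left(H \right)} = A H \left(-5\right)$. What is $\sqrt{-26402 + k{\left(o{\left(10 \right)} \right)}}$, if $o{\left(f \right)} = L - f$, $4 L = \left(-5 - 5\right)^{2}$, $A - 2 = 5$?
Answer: $i \sqrt{26927} \approx 164.09 i$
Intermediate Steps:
$A = 7$ ($A = 2 + 5 = 7$)
$L = 25$ ($L = \frac{\left(-5 - 5\right)^{2}}{4} = \frac{\left(-10\right)^{2}}{4} = \frac{1}{4} \cdot 100 = 25$)
$o{\left(f \right)} = 25 - f$
$k{\left(H \right)} = - 35 H$ ($k{\left(H \right)} = 7 H \left(-5\right) = - 35 H$)
$\sqrt{-26402 + k{\left(o{\left(10 \right)} \right)}} = \sqrt{-26402 - 35 \left(25 - 10\right)} = \sqrt{-26402 - 525} = \sqrt{-26927} = i \sqrt{26927}$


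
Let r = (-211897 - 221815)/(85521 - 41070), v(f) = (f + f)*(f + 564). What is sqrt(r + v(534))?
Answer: 2*sqrt(64362150970282)/14817 ≈ 1082.9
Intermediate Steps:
v(f) = 2*f*(564 + f) (v(f) = (2*f)*(564 + f) = 2*f*(564 + f))
r = -433712/44451 ≈ -9.7571
sqrt(r + v(534)) = sqrt(-433712/44451 + 2*534*(564 + 534)) = sqrt(-433712/44451 + 2*534*1098) = sqrt(-433712/44451 + 1172664) = sqrt(52125653752/44451) = 2*sqrt(64362150970282)/14817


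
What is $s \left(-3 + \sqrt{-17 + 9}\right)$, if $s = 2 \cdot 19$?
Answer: $-114 + 76 i \sqrt{2} \approx -114.0 + 107.48 i$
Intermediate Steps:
$s = 38$
$s \left(-3 + \sqrt{-17 + 9}\right) = 38 \left(-3 + \sqrt{-17 + 9}\right) = 38 \left(-3 + \sqrt{-8}\right) = 38 \left(-3 + 2 i \sqrt{2}\right) = -114 + 76 i \sqrt{2}$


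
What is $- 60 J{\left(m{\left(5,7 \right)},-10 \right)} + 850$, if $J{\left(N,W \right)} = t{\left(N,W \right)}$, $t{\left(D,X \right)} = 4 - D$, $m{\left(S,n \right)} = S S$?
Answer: $2110$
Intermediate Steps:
$m{\left(S,n \right)} = S^{2}$
$J{\left(N,W \right)} = 4 - N$
$- 60 J{\left(m{\left(5,7 \right)},-10 \right)} + 850 = - 60 \left(4 - 5^{2}\right) + 850 = - 60 \left(4 - 25\right) + 850 = \left(-60\right) \left(-21\right) + 850 = 1260 + 850 = 2110$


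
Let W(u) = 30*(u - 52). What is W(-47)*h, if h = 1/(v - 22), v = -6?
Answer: 1485/14 ≈ 106.07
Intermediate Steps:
W(u) = -1560 + 30*u (W(u) = 30*(-52 + u) = -1560 + 30*u)
h = -1/28 (h = 1/(-6 - 22) = 1/(-28) = -1/28 ≈ -0.035714)
W(-47)*h = (-1560 + 30*(-47))*(-1/28) = (-1560 - 1410)*(-1/28) = -2970*(-1/28) = 1485/14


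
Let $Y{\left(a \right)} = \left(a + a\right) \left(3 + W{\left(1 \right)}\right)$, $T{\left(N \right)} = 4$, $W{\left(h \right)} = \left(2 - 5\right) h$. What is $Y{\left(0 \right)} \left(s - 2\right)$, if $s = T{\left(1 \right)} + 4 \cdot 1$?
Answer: $0$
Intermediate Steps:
$W{\left(h \right)} = - 3 h$
$Y{\left(a \right)} = 0$ ($Y{\left(a \right)} = \left(a + a\right) \left(3 - 3\right) = 2 a \left(3 - 3\right) = 2 a 0 = 0$)
$s = 8$ ($s = 4 + 4 \cdot 1 = 4 + 4 = 8$)
$Y{\left(0 \right)} \left(s - 2\right) = 0 \left(8 - 2\right) = 0 \cdot 6 = 0$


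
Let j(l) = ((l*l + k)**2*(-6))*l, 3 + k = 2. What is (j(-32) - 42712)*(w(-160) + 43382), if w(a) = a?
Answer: 8682904578032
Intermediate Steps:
k = -1 (k = -3 + 2 = -1)
j(l) = -6*l*(-1 + l**2)**2 (j(l) = ((l*l - 1)**2*(-6))*l = ((l**2 - 1)**2*(-6))*l = ((-1 + l**2)**2*(-6))*l = (-6*(-1 + l**2)**2)*l = -6*l*(-1 + l**2)**2)
(j(-32) - 42712)*(w(-160) + 43382) = (-6*(-32)*(-1 + (-32)**2)**2 - 42712)*(-160 + 43382) = (-6*(-32)*(-1 + 1024)**2 - 42712)*43222 = (-6*(-32)*1023**2 - 42712)*43222 = (-6*(-32)*1046529 - 42712)*43222 = (200933568 - 42712)*43222 = 200890856*43222 = 8682904578032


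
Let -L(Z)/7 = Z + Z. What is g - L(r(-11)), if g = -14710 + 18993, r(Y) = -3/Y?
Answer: 47155/11 ≈ 4286.8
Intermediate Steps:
L(Z) = -14*Z (L(Z) = -7*(Z + Z) = -14*Z)
g = 4283
g - L(r(-11)) = 4283 - (-14)*(-3/(-11)) = 4283 - (-14)*(-3*(-1/11)) = 4283 - (-14)*3/11 = 4283 - 1*(-42/11) = 4283 + 42/11 = 47155/11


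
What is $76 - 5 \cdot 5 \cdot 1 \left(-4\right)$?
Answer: $176$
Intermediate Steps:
$76 - 5 \cdot 5 \cdot 1 \left(-4\right) = 76 - 5 \cdot 5 \left(-4\right) = 76 - -100 = 76 + 100 = 176$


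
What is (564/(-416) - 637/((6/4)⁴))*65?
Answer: -5356945/648 ≈ -8266.9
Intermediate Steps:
(564/(-416) - 637/((6/4)⁴))*65 = (564*(-1/416) - 637/((6*(¼))⁴))*65 = (-141/104 - 637/((3/2)⁴))*65 = (-141/104 - 637/81/16)*65 = (-141/104 - 637*16/81)*65 = (-141/104 - 10192/81)*65 = -1071389/8424*65 = -5356945/648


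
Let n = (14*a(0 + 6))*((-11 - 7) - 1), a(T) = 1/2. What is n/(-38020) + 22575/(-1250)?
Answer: -3432541/190100 ≈ -18.056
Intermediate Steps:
a(T) = 1/2
n = -133 (n = (14*(1/2))*((-11 - 7) - 1) = 7*(-18 - 1) = 7*(-19) = -133)
n/(-38020) + 22575/(-1250) = -133/(-38020) + 22575/(-1250) = -133*(-1/38020) + 22575*(-1/1250) = 133/38020 - 903/50 = -3432541/190100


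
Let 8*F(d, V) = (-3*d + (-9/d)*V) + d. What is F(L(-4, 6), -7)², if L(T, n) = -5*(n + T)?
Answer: 18769/6400 ≈ 2.9327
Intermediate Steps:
L(T, n) = -5*T - 5*n (L(T, n) = -5*(T + n) = -5*T - 5*n)
F(d, V) = -d/4 - 9*V/(8*d) (F(d, V) = ((-3*d + (-9/d)*V) + d)/8 = ((-3*d - 9*V/d) + d)/8 = (-2*d - 9*V/d)/8 = -d/4 - 9*V/(8*d))
F(L(-4, 6), -7)² = (-(-5*(-4) - 5*6)/4 - 9/8*(-7)/(-5*(-4) - 5*6))² = (-(20 - 30)/4 - 9/8*(-7)/(20 - 30))² = (-¼*(-10) - 9/8*(-7)/(-10))² = (5/2 - 9/8*(-7)*(-⅒))² = (5/2 - 63/80)² = (137/80)² = 18769/6400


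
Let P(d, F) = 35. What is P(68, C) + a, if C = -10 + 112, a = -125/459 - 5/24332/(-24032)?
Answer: 9320861188855/268398700416 ≈ 34.728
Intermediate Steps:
a = -73093325705/268398700416 (a = -125*1/459 - 5*1/24332*(-1/24032) = -125/459 - 5/24332*(-1/24032) = -125/459 + 5/584746624 = -73093325705/268398700416 ≈ -0.27233)
C = 102
P(68, C) + a = 35 - 73093325705/268398700416 = 9320861188855/268398700416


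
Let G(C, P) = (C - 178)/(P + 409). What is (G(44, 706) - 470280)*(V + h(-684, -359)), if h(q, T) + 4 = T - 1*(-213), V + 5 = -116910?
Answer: 12276895325942/223 ≈ 5.5053e+10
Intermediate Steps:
V = -116915 (V = -5 - 116910 = -116915)
G(C, P) = (-178 + C)/(409 + P)
h(q, T) = 209 + T (h(q, T) = -4 + (T - 1*(-213)) = -4 + (T + 213) = -4 + (213 + T) = 209 + T)
(G(44, 706) - 470280)*(V + h(-684, -359)) = ((-178 + 44)/(409 + 706) - 470280)*(-116915 + (209 - 359)) = (-134/1115 - 470280)*(-116915 - 150) = ((1/1115)*(-134) - 470280)*(-117065) = (-134/1115 - 470280)*(-117065) = -524362334/1115*(-117065) = 12276895325942/223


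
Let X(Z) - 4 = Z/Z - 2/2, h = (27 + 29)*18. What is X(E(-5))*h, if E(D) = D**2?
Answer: 4032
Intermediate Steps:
h = 1008 (h = 56*18 = 1008)
X(Z) = 4 (X(Z) = 4 + (Z/Z - 2/2) = 4 + (1 - 2*1/2) = 4 + (1 - 1) = 4 + 0 = 4)
X(E(-5))*h = 4*1008 = 4032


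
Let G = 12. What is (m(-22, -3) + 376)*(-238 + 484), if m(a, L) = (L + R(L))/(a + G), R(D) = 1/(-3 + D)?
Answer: 925739/10 ≈ 92574.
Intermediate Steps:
m(a, L) = (L + 1/(-3 + L))/(12 + a) (m(a, L) = (L + 1/(-3 + L))/(a + 12) = (L + 1/(-3 + L))/(12 + a))
(m(-22, -3) + 376)*(-238 + 484) = ((1 - 3*(-3 - 3))/((-3 - 3)*(12 - 22)) + 376)*(-238 + 484) = ((1 - 3*(-6))/(-6*(-10)) + 376)*246 = (-⅙*(-⅒)*(1 + 18) + 376)*246 = (-⅙*(-⅒)*19 + 376)*246 = (19/60 + 376)*246 = (22579/60)*246 = 925739/10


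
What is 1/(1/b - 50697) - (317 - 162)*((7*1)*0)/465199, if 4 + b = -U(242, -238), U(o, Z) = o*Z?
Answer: -57592/2919741623 ≈ -1.9725e-5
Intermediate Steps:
U(o, Z) = Z*o
b = 57592 (b = -4 - (-238)*242 = -4 - 1*(-57596) = -4 + 57596 = 57592)
1/(1/b - 50697) - (317 - 162)*((7*1)*0)/465199 = 1/(1/57592 - 50697) - (317 - 162)*((7*1)*0)/465199 = 1/(1/57592 - 50697) - 155*(7*0)/465199 = 1/(-2919741623/57592) - 155*0/465199 = -57592/2919741623 - 0/465199 = -57592/2919741623 - 1*0 = -57592/2919741623 + 0 = -57592/2919741623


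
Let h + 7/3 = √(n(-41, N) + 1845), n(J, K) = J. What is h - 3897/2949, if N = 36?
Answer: -10778/2949 + 2*√451 ≈ 38.819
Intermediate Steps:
h = -7/3 + 2*√451 (h = -7/3 + √(-41 + 1845) = -7/3 + √1804 = -7/3 + 2*√451 ≈ 40.140)
h - 3897/2949 = (-7/3 + 2*√451) - 3897/2949 = (-7/3 + 2*√451) - 3897*1/2949 = (-7/3 + 2*√451) - 1299/983 = -10778/2949 + 2*√451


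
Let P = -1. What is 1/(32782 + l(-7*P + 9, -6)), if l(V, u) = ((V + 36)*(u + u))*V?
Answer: 1/22798 ≈ 4.3863e-5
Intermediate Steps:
l(V, u) = 2*V*u*(36 + V) (l(V, u) = ((36 + V)*(2*u))*V = (2*u*(36 + V))*V = 2*V*u*(36 + V))
1/(32782 + l(-7*P + 9, -6)) = 1/(32782 + 2*(-7*(-1) + 9)*(-6)*(36 + (-7*(-1) + 9))) = 1/(32782 + 2*(7 + 9)*(-6)*(36 + (7 + 9))) = 1/(32782 + 2*16*(-6)*(36 + 16)) = 1/(32782 + 2*16*(-6)*52) = 1/(32782 - 9984) = 1/22798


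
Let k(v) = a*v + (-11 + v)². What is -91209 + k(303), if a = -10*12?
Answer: -42305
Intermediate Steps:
a = -120
k(v) = (-11 + v)² - 120*v (k(v) = -120*v + (-11 + v)² = (-11 + v)² - 120*v)
-91209 + k(303) = -91209 + ((-11 + 303)² - 120*303) = -91209 + (292² - 36360) = -91209 + (85264 - 36360) = -91209 + 48904 = -42305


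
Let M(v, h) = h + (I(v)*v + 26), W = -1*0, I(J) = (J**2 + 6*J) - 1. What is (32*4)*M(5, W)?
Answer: 37888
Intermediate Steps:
I(J) = -1 + J**2 + 6*J
W = 0
M(v, h) = 26 + h + v*(-1 + v**2 + 6*v) (M(v, h) = h + ((-1 + v**2 + 6*v)*v + 26) = h + (v*(-1 + v**2 + 6*v) + 26) = h + (26 + v*(-1 + v**2 + 6*v)) = 26 + h + v*(-1 + v**2 + 6*v))
(32*4)*M(5, W) = (32*4)*(26 + 0 + 5*(-1 + 5**2 + 6*5)) = 128*(26 + 0 + 5*(-1 + 25 + 30)) = 128*(26 + 0 + 5*54) = 128*(26 + 0 + 270) = 128*296 = 37888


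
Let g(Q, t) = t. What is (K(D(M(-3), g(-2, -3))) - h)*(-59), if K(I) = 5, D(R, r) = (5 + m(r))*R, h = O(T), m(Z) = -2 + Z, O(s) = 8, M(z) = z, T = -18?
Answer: 177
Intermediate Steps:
h = 8
D(R, r) = R*(3 + r) (D(R, r) = (5 + (-2 + r))*R = (3 + r)*R = R*(3 + r))
(K(D(M(-3), g(-2, -3))) - h)*(-59) = (5 - 1*8)*(-59) = (5 - 8)*(-59) = -3*(-59) = 177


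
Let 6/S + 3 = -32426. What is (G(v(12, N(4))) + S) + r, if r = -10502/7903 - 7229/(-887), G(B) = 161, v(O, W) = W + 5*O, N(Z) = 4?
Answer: 38150057279620/227326025269 ≈ 167.82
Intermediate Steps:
S = -6/32429 (S = 6/(-3 - 32426) = 6/(-32429) = 6*(-1/32429) = -6/32429 ≈ -0.00018502)
r = 47815513/7009961 (r = -10502*1/7903 - 7229*(-1/887) = -10502/7903 + 7229/887 = 47815513/7009961 ≈ 6.8211)
(G(v(12, N(4))) + S) + r = (161 - 6/32429) + 47815513/7009961 = 5221063/32429 + 47815513/7009961 = 38150057279620/227326025269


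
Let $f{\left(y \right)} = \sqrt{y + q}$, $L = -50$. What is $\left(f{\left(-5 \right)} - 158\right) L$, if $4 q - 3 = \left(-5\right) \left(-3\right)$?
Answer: $7900 - 25 i \sqrt{2} \approx 7900.0 - 35.355 i$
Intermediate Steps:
$q = \frac{9}{2}$ ($q = \frac{3}{4} + \frac{\left(-5\right) \left(-3\right)}{4} = \frac{3}{4} + \frac{1}{4} \cdot 15 = \frac{3}{4} + \frac{15}{4} = \frac{9}{2} \approx 4.5$)
$f{\left(y \right)} = \sqrt{\frac{9}{2} + y}$ ($f{\left(y \right)} = \sqrt{y + \frac{9}{2}} = \sqrt{\frac{9}{2} + y}$)
$\left(f{\left(-5 \right)} - 158\right) L = \left(\frac{\sqrt{18 + 4 \left(-5\right)}}{2} - 158\right) \left(-50\right) = \left(\frac{\sqrt{18 - 20}}{2} - 158\right) \left(-50\right) = \left(\frac{\sqrt{-2}}{2} - 158\right) \left(-50\right) = \left(\frac{i \sqrt{2}}{2} - 158\right) \left(-50\right) = \left(-158 + \frac{i \sqrt{2}}{2}\right) \left(-50\right) = 7900 - 25 i \sqrt{2}$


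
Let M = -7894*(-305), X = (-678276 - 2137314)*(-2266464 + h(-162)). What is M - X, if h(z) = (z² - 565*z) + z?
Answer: -6050283795010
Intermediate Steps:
h(z) = z² - 564*z
X = 6050286202680 (X = (-678276 - 2137314)*(-2266464 - 162*(-564 - 162)) = -2815590*(-2266464 - 162*(-726)) = -2815590*(-2266464 + 117612) = -2815590*(-2148852) = 6050286202680)
M = 2407670
M - X = 2407670 - 1*6050286202680 = 2407670 - 6050286202680 = -6050283795010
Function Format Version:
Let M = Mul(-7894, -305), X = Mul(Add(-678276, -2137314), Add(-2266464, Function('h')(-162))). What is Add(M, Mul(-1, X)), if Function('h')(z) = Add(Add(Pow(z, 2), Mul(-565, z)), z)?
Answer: -6050283795010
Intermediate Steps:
Function('h')(z) = Add(Pow(z, 2), Mul(-564, z))
X = 6050286202680 (X = Mul(Add(-678276, -2137314), Add(-2266464, Mul(-162, Add(-564, -162)))) = Mul(-2815590, Add(-2266464, Mul(-162, -726))) = Mul(-2815590, Add(-2266464, 117612)) = Mul(-2815590, -2148852) = 6050286202680)
M = 2407670
Add(M, Mul(-1, X)) = Add(2407670, Mul(-1, 6050286202680)) = Add(2407670, -6050286202680) = -6050283795010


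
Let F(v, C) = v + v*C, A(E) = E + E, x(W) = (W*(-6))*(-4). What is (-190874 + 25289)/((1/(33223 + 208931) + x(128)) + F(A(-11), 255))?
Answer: 5728152870/88559177 ≈ 64.682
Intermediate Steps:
x(W) = 24*W (x(W) = -6*W*(-4) = 24*W)
A(E) = 2*E
F(v, C) = v + C*v
(-190874 + 25289)/((1/(33223 + 208931) + x(128)) + F(A(-11), 255)) = (-190874 + 25289)/((1/(33223 + 208931) + 24*128) + (2*(-11))*(1 + 255)) = -165585/((1/242154 + 3072) - 22*256) = -165585/((1/242154 + 3072) - 5632) = -165585/(743897089/242154 - 5632) = -165585/(-619914239/242154) = -165585*(-242154/619914239) = 5728152870/88559177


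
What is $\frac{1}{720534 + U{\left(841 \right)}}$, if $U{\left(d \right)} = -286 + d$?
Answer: $\frac{1}{721089} \approx 1.3868 \cdot 10^{-6}$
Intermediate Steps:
$\frac{1}{720534 + U{\left(841 \right)}} = \frac{1}{720534 + \left(-286 + 841\right)} = \frac{1}{720534 + 555} = \frac{1}{721089}$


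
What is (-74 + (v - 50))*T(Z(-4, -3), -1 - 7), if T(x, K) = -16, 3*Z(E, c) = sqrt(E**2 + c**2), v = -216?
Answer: 5440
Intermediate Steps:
Z(E, c) = sqrt(E**2 + c**2)/3
(-74 + (v - 50))*T(Z(-4, -3), -1 - 7) = (-74 + (-216 - 50))*(-16) = (-74 - 266)*(-16) = -340*(-16) = 5440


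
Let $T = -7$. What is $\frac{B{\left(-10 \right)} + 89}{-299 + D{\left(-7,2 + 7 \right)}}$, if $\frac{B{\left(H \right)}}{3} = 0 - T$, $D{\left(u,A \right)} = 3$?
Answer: $- \frac{55}{148} \approx -0.37162$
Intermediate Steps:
$B{\left(H \right)} = 21$ ($B{\left(H \right)} = 3 \left(0 - -7\right) = 3 \left(0 + 7\right) = 3 \cdot 7 = 21$)
$\frac{B{\left(-10 \right)} + 89}{-299 + D{\left(-7,2 + 7 \right)}} = \frac{21 + 89}{-299 + 3} = \frac{110}{-296} = 110 \left(- \frac{1}{296}\right) = - \frac{55}{148}$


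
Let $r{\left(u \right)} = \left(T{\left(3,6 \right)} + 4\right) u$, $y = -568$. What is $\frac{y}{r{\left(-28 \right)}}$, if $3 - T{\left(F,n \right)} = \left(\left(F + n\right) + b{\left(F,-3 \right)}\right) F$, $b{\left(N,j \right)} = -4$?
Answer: $- \frac{71}{28} \approx -2.5357$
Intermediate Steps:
$T{\left(F,n \right)} = 3 - F \left(-4 + F + n\right)$ ($T{\left(F,n \right)} = 3 - \left(\left(F + n\right) - 4\right) F = 3 - \left(-4 + F + n\right) F = 3 - F \left(-4 + F + n\right)$)
$r{\left(u \right)} = - 8 u$ ($r{\left(u \right)} = \left(\left(3 - 3^{2} + 4 \cdot 3 - 3 \cdot 6\right) + 4\right) u = \left(\left(3 - 9 + 12 - 18\right) + 4\right) u = \left(-12 + 4\right) u = - 8 u$)
$\frac{y}{r{\left(-28 \right)}} = - \frac{568}{\left(-8\right) \left(-28\right)} = - \frac{568}{224} = \left(-568\right) \frac{1}{224} = - \frac{71}{28}$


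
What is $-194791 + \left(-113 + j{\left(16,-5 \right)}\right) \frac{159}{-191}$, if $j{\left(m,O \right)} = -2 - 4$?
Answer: $- \frac{37186160}{191} \approx -1.9469 \cdot 10^{5}$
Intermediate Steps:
$j{\left(m,O \right)} = -6$ ($j{\left(m,O \right)} = -2 - 4 = -6$)
$-194791 + \left(-113 + j{\left(16,-5 \right)}\right) \frac{159}{-191} = -194791 + \left(-113 - 6\right) \frac{159}{-191} = -194791 - 119 \cdot 159 \left(- \frac{1}{191}\right) = -194791 - - \frac{18921}{191} = -194791 + \frac{18921}{191} = - \frac{37186160}{191}$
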